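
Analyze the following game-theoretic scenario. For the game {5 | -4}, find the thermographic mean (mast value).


Game = {5 | -4}, a switch {a | b} with numbers a > b.
Its thermograph has left wall a - t and right wall b + t, which meet at t = (a - b)/2, where both equal (a + b)/2. So the mast (mean value) is at (a + b)/2.
Mean = (5 + (-4))/2 = 1/2 = 1/2

1/2


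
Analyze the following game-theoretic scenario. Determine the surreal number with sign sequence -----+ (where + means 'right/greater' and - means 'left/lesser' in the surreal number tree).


Sign expansion: -----+
Rule: track bounds (lo, hi), initially (-inf, +inf). On '+', the current value becomes lo and we move to the simplest number in (value, hi): value + 1 if hi = +inf, otherwise the midpoint (value + hi)/2. On '-', the current value becomes hi and we move to value - 1 if lo = -inf, otherwise the midpoint (lo + value)/2.
Start at 0.
Step 1: sign = -, move left. Bounds: (-inf, 0). Value = -1
Step 2: sign = -, move left. Bounds: (-inf, -1). Value = -2
Step 3: sign = -, move left. Bounds: (-inf, -2). Value = -3
Step 4: sign = -, move left. Bounds: (-inf, -3). Value = -4
Step 5: sign = -, move left. Bounds: (-inf, -4). Value = -5
Step 6: sign = +, move right. Bounds: (-5, -4). Value = -9/2
The surreal number with sign expansion -----+ is -9/2.

-9/2


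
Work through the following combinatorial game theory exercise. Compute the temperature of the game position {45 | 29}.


The game is {45 | 29}, a switch {a | b} with numbers a > b.
Cooling {a | b} by t gives {a - t | b + t}, which stops being hot when a - t = b + t, i.e. at t = (a - b)/2. So the temperature of a switch is (a - b)/2.
Temperature = (Left option - Right option) / 2
= (45 - (29)) / 2
= 16 / 2
= 8

8


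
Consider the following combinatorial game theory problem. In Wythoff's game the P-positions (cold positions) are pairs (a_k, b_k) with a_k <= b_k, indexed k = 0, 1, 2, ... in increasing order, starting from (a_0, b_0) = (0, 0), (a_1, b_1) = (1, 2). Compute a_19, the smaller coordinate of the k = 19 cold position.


By Wythoff's theorem, a_k = floor(k * phi) and b_k = floor(k * phi^2) = a_k + k, where phi = (1 + sqrt(5))/2 is the golden ratio.
phi = (1 + sqrt(5))/2 = 1.618034
k = 19
k * phi = 19 * 1.618034 = 30.742646
a_19 = floor(k * phi) = 30

30


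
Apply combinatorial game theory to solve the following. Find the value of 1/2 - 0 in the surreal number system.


x = 1/2, y = 0
Converting to common denominator: 2
x = 1/2, y = 0/2
x - y = 1/2 - 0 = 1/2

1/2


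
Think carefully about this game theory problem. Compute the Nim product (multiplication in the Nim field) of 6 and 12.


Nim multiplication is bilinear over XOR: (u XOR v) * w = (u*w) XOR (v*w).
So we split each operand into its bit components and XOR the pairwise Nim products.
6 = 2 + 4 (as XOR of powers of 2).
12 = 4 + 8 (as XOR of powers of 2).
Using the standard Nim-product table on single bits:
  2*2 = 3,   2*4 = 8,   2*8 = 12,
  4*4 = 6,   4*8 = 11,  8*8 = 13,
and  1*x = x (identity), k*l = l*k (commutative).
Pairwise Nim products:
  2 * 4 = 8
  2 * 8 = 12
  4 * 4 = 6
  4 * 8 = 11
XOR them: 8 XOR 12 XOR 6 XOR 11 = 9.
Result: 6 * 12 = 9 (in Nim).

9


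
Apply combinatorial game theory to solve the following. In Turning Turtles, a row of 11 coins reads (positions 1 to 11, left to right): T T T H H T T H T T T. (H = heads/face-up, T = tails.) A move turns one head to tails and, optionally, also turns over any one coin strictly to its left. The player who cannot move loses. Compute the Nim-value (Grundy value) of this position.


Coins: T T T H H T T H T T T
Key fact: a single head at position k behaves exactly like a Nim heap of size k (turning it to T and optionally flipping a coin at j < k corresponds to moving the heap from k to j, or to 0), and heads combine as a disjunctive sum (two heads at the same place would cancel, matching j XOR j = 0). So the Nim-value is the XOR of the 1-indexed positions of the heads.
Face-up positions (1-indexed): [4, 5, 8]
XOR 0 with 4: 0 XOR 4 = 4
XOR 4 with 5: 4 XOR 5 = 1
XOR 1 with 8: 1 XOR 8 = 9
Nim-value = 9

9


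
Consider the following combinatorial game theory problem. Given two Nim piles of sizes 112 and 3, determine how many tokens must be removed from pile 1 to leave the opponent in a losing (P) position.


Piles: 112 and 3
Current XOR: 112 XOR 3 = 115 (non-zero, so this is an N-position).
To make the XOR zero, we need to find a move that balances the piles.
For pile 1 (size 112): target = 112 XOR 115 = 3
We reduce pile 1 from 112 to 3.
Tokens removed: 112 - 3 = 109
Verification: 3 XOR 3 = 0

109


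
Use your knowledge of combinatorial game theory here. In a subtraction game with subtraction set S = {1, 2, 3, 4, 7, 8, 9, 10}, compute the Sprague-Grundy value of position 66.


The subtraction set is S = {1, 2, 3, 4, 7, 8, 9, 10}.
G(k) = mex{ G(k - s) : s in S, s <= k }. We compute iteratively: G(0) = 0.
G(1) = mex({0}) = 1
G(2) = mex({0, 1}) = 2
G(3) = mex({0, 1, 2}) = 3
G(4) = mex({0, 1, 2, 3}) = 4
G(5) = mex({1, 2, 3, 4}) = 0
G(6) = mex({0, 2, 3, 4}) = 1
G(7) = mex({0, 1, 3, 4}) = 2
G(8) = mex({0, 1, 2, 4}) = 3
G(9) = mex({0, 1, 2, 3}) = 4
G(10) = mex({0, 1, 2, 3, 4}) = 5
G(11) = mex({1, 2, 3, 4, 5}) = 0
G(12) = mex({0, 2, 3, 4, 5}) = 1
G(13) = mex({0, 1, 3, 4, 5}) = 2
G(14) = mex({0, 1, 2, 4, 5}) = 3
G(15) = mex({0, 1, 2, 3}) = 4
G(16) = mex({1, 2, 3, 4}) = 0
G(17) = mex({0, 2, 3, 4, 5}) = 1
G(18) = mex({0, 1, 3, 4, 5}) = 2
G(19) = mex({0, 1, 2, 4, 5}) = 3
G(20) = mex({0, 1, 2, 3, 5}) = 4
Observe that G(11)..G(20) = 0, 1, 2, 3, 4, 0, 1, 2, 3, 4 repeats G(0)..G(9) = 0, 1, 2, 3, 4, 0, 1, 2, 3, 4.
For k >= max(S) = 10, G(k) is determined by the previous 10 values G(k-10)..G(k-1); a window of 10 consecutive values has recurred shifted by 11, so by induction G(k + 11) = G(k) for all k >= 0: the sequence is periodic from the start with period 11.
One period: G(0..10) = 0, 1, 2, 3, 4, 0, 1, 2, 3, 4, 5.
66 mod 11 = 0, so G(66) = G(0) = 0.

0


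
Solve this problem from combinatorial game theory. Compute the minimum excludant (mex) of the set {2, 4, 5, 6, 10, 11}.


Set = {2, 4, 5, 6, 10, 11}
0 is NOT in the set. This is the mex.
mex = 0

0


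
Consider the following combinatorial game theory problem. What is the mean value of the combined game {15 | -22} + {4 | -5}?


G1 = {15 | -22}, G2 = {4 | -5}
Each is a switch {a | b} with numbers a > b; its mean value is (a + b)/2, and mean value is additive over game sums: m(G1 + G2) = m(G1) + m(G2).
Mean of G1 = (15 + (-22))/2 = -7/2 = -7/2
Mean of G2 = (4 + (-5))/2 = -1/2 = -1/2
Mean of G1 + G2 = -7/2 + -1/2 = -4

-4


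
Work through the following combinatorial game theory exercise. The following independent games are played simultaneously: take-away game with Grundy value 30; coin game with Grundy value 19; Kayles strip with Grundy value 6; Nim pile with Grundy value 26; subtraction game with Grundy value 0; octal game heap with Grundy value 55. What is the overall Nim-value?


By the Sprague-Grundy theorem, the Grundy value of a sum of games is the XOR of individual Grundy values.
take-away game: Grundy value = 30. Running XOR: 0 XOR 30 = 30
coin game: Grundy value = 19. Running XOR: 30 XOR 19 = 13
Kayles strip: Grundy value = 6. Running XOR: 13 XOR 6 = 11
Nim pile: Grundy value = 26. Running XOR: 11 XOR 26 = 17
subtraction game: Grundy value = 0. Running XOR: 17 XOR 0 = 17
octal game heap: Grundy value = 55. Running XOR: 17 XOR 55 = 38
The combined Grundy value is 38.

38


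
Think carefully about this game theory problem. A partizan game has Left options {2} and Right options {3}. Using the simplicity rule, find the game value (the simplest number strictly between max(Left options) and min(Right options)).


Left options: {2}, max = 2
Right options: {3}, min = 3
All options are numbers and max(Left) < min(Right), so by the simplicity theorem the value is the simplest (earliest-born) number strictly between 2 and 3.
No integer lies strictly between 2 and 3, so the value is the dyadic rational m/2^k in the interval with the smallest k (then m odd); search k = 1, 2, ...:
Denominator 2: 5/2 lies strictly between 2 and 3 -- found.
The simplest number in the interval is 5/2.
Game value = 5/2

5/2


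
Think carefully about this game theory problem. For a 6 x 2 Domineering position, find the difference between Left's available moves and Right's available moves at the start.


Board is 6 x 2 (rows x cols).
Left (vertical) placements: (rows-1) * cols = 5 * 2 = 10
Right (horizontal) placements: rows * (cols-1) = 6 * 1 = 6
Advantage = Left - Right = 10 - 6 = 4

4


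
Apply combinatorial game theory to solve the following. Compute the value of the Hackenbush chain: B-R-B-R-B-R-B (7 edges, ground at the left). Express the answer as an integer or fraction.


Edges (from ground): B-R-B-R-B-R-B
By Berlekamp's sign-expansion rule, a Blue-Red Hackenbush stalk has the value of the surreal number whose sign sequence is the edge sequence with B -> + and R -> -.
Sign sequence: +-+-+-+
Trace the sign expansion in the surreal number tree, starting from 0:
Edge 1: B (sign +) -> bounds (0, +inf), value = 1
Edge 2: R (sign -) -> bounds (0, 1), value = 1/2
Edge 3: B (sign +) -> bounds (1/2, 1), value = 3/4
Edge 4: R (sign -) -> bounds (1/2, 3/4), value = 5/8
Edge 5: B (sign +) -> bounds (5/8, 3/4), value = 11/16
Edge 6: R (sign -) -> bounds (5/8, 11/16), value = 21/32
Edge 7: B (sign +) -> bounds (21/32, 11/16), value = 43/64
Game value = 43/64

43/64


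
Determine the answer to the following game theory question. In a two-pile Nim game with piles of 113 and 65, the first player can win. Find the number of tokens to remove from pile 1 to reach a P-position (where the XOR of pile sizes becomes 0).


Piles: 113 and 65
Current XOR: 113 XOR 65 = 48 (non-zero, so this is an N-position).
To make the XOR zero, we need to find a move that balances the piles.
For pile 1 (size 113): target = 113 XOR 48 = 65
We reduce pile 1 from 113 to 65.
Tokens removed: 113 - 65 = 48
Verification: 65 XOR 65 = 0

48


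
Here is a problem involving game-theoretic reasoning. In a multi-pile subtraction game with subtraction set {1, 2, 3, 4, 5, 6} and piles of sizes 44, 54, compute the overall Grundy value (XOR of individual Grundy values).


Subtraction set: {1, 2, 3, 4, 5, 6}
For this subtraction set, G(n) = n mod 7 (period = max + 1 = 7).
Pile 1 (size 44): G(44) = 44 mod 7 = 2
Pile 2 (size 54): G(54) = 54 mod 7 = 5
Total Grundy value = XOR of all: 2 XOR 5 = 7

7


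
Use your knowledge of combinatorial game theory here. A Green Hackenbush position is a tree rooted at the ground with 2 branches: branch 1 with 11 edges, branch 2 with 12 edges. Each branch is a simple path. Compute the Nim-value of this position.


The tree has 2 branches from the ground vertex.
In Green Hackenbush, the Nim-value of a simple path of length k is k.
Branch 1: length 11, Nim-value = 11
Branch 2: length 12, Nim-value = 12
Total Nim-value = XOR of all branch values:
0 XOR 11 = 11
11 XOR 12 = 7
Nim-value of the tree = 7

7


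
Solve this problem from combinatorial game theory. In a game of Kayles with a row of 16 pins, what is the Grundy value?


Kayles: a move removes 1 or 2 adjacent pins from a contiguous row.
Removing pins from a row of k leaves two independent rows (a, b) with a + b = k - 1 (one pin) or a + b = k - 2 (two pins); an end removal gives a = 0.
By Sprague-Grundy, G(k) = mex{ G(a) XOR G(b) } over all these splits. G(0) = 0.
G(1): splits (0,0):0^0=0 -> mex({0}) = 1
G(2): splits (0,1):0^1=1 (0,0):0^0=0 -> mex({0, 1}) = 2
G(3): splits (0,2):0^2=2 (1,1):1^1=0 (0,1):0^1=1 -> mex({0, 1, 2}) = 3
G(4): splits (0,3):0^3=3 (1,2):1^2=3 (0,2):0^2=2 (1,1):1^1=0 -> mex({0, 2, 3}) = 1
G(5): splits (0,4):0^1=1 (1,3):1^3=2 (2,2):2^2=0 (0,3):0^3=3 (1,2):1^2=3 -> mex({0, 1, 2, 3}) = 4
G(6) = mex({0, 1, 2, 4}) = 3
G(7) = mex({0, 1, 3, 4, 5}) = 2
G(8) = mex({0, 2, 3, 5, 6}) = 1
G(9) = mex({0, 1, 2, 3, 6, 7}) = 4
G(10) = mex({0, 1, 3, 4, 5, 7}) = 2
G(11) = mex({0, 1, 2, 3, 4, 5}) = 6
G(12) = mex({0, 1, 2, 3, 5, 6, 7}) = 4
G(13) = mex({0, 2, 3, 4, 6, 7}) = 1
G(14) = mex({0, 1, 4, 5, 6, 7}) = 2
G(15) = mex({0, 1, 2, 3, 4, 5, 6}) = 7
G(16) = mex({0, 2, 3, 5, 6, 7}) = 1
Therefore G(16) = 1.

1


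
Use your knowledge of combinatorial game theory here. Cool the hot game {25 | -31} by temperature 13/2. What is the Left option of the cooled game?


Original game: {25 | -31} (a switch {a | b} with a > b).
Cooling by t (for t below the temperature (a - b)/2 = 28) taxes each move by t: {a | b} cooled by t is {a - t | b + t}.
Cooling amount: t = 13/2
Cooled Left option: 25 - 13/2 = 37/2
Cooled Right option: -31 + 13/2 = -49/2
Cooled game: {37/2 | -49/2}
Left option = 37/2

37/2


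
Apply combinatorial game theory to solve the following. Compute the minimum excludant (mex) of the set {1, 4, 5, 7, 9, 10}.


Set = {1, 4, 5, 7, 9, 10}
0 is NOT in the set. This is the mex.
mex = 0

0


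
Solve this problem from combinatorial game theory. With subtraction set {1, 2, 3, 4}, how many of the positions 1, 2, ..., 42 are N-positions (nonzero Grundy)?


Subtraction set S = {1, 2, 3, 4}, so G(n) = n mod 5.
G(n) = 0 when n is a multiple of 5.
Multiples of 5 in [1, 42]: 8
N-positions (nonzero Grundy) = 42 - 8 = 34

34


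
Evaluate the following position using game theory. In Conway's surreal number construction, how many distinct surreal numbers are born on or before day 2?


Day 0: {|} = 0 is born. Count = 1.
Day n: the number of surreal numbers born by day n is 2^(n+1) - 1.
By day 0: 2^1 - 1 = 1
By day 1: 2^2 - 1 = 3
By day 2: 2^3 - 1 = 7
By day 2: 7 surreal numbers.

7


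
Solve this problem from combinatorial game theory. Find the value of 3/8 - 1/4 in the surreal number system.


x = 3/8, y = 1/4
Converting to common denominator: 8
x = 3/8, y = 2/8
x - y = 3/8 - 1/4 = 1/8

1/8


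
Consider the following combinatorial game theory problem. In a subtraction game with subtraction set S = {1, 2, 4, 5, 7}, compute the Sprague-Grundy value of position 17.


The subtraction set is S = {1, 2, 4, 5, 7}.
G(k) = mex{ G(k - s) : s in S, s <= k }. We compute iteratively: G(0) = 0.
G(1) = mex({0}) = 1
G(2) = mex({0, 1}) = 2
G(3) = mex({1, 2}) = 0
G(4) = mex({0, 2}) = 1
G(5) = mex({0, 1}) = 2
G(6) = mex({1, 2}) = 0
G(7) = mex({0, 2}) = 1
G(8) = mex({0, 1}) = 2
G(9) = mex({1, 2}) = 0
Observe that G(3)..G(9) = 0, 1, 2, 0, 1, 2, 0 repeats G(0)..G(6) = 0, 1, 2, 0, 1, 2, 0.
For k >= max(S) = 7, G(k) is determined by the previous 7 values G(k-7)..G(k-1); a window of 7 consecutive values has recurred shifted by 3, so by induction G(k + 3) = G(k) for all k >= 0: the sequence is periodic from the start with period 3.
One period: G(0..2) = 0, 1, 2.
17 mod 3 = 2, so G(17) = G(2) = 2.

2


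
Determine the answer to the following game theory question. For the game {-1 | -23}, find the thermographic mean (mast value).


Game = {-1 | -23}, a switch {a | b} with numbers a > b.
Its thermograph has left wall a - t and right wall b + t, which meet at t = (a - b)/2, where both equal (a + b)/2. So the mast (mean value) is at (a + b)/2.
Mean = (-1 + (-23))/2 = -24/2 = -12

-12


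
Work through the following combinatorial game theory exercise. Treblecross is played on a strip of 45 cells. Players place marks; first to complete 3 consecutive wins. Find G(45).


Treblecross: place X on empty cells; 3-in-a-row wins.
Playing within two cells of an existing X lets the opponent win at once, so sensible play treats the cells i-2..i+2 around each X as dead. The player left with no safe cell loses, so this is a normal-play take-away game on strips of safe cells.
Placing X at cell i (0-indexed) of a strip of k safe cells leaves independent strips of sizes max(0, i-2) and max(0, k-i-3). Hence G(k) = mex{ G(max(0,i-2)) XOR G(max(0,k-i-3)) : 0 <= i < k }, with G(0) = 0.
G(1): splits (0,0):0^0=0 -> mex({0}) = 1
G(2): splits (0,0):0^0=0 -> mex({0}) = 1
G(3): splits (0,0):0^0=0 -> mex({0}) = 1
G(4): splits (0,1):0^1=1 (0,0):0^0=0 -> mex({0, 1}) = 2
G(5): splits (0,2):0^1=1 (0,1):0^1=1 (0,0):0^0=0 -> mex({0, 1}) = 2
G(6) = mex({1}) = 0
G(7) = mex({0, 1, 2}) = 3
G(8) = mex({0, 1, 2}) = 3
G(9) = mex({0, 2}) = 1
G(10) = mex({0, 2, 3}) = 1
G(11) = mex({0, 3}) = 1
G(12) = mex({1, 3}) = 0
G(13) = mex({0, 1, 2, 3}) = 4
G(14) = mex({0, 1, 2}) = 3
G(15) = mex({0, 1, 2}) = 3
G(16) = mex({0, 1, 2, 4}) = 3
G(17) = mex({0, 1, 3, 4}) = 2
G(18) = mex({0, 1, 3, 4}) = 2
G(19) = mex({0, 1, 3, 5}) = 2
G(20) = mex({0, 1, 2, 3, 5}) = 4
G(21) = mex({0, 1, 2, 3, 5}) = 4
G(22) = mex({1, 2, 6}) = 0
G(23) = mex({0, 1, 2, 3, 4, 6}) = 5
G(24) = mex({0, 1, 2, 3, 4}) = 5
G(25) = mex({0, 1, 3, 4, 7}) = 2
G(26) = mex({0, 1, 3, 4, 5, 7}) = 2
G(27) = mex({0, 1, 3, 5}) = 2
G(28) = mex({0, 1, 2, 5}) = 3
G(29) = mex({0, 1, 2, 4, 5, 6}) = 3
G(30) = mex({1, 2, 4, 6}) = 0
G(31) = mex({0, 1, 2, 3, 4, 6}) = 5
G(32) = mex({1, 2, 3, 4, 7}) = 0
G(33) = mex({0, 3, 7}) = 1
G(34) = mex({0, 2, 3, 5, 7}) = 1
G(35) = mex({0, 2, 3, 5, 6}) = 1
G(36) = mex({0, 1, 2, 5, 6}) = 3
G(37) = mex({0, 1, 2, 4, 5, 6}) = 3
G(38) = mex({0, 1, 2, 4}) = 3
G(39) = mex({0, 1, 2, 3, 4, 7}) = 5
G(40) = mex({0, 1, 2, 3, 4, 5, 7}) = 6
G(41) = mex({0, 1, 2, 3, 5, 7}) = 4
G(42) = mex({0, 1, 2, 3, 5, 6, 7}) = 4
G(43) = mex({0, 2, 3, 5, 6}) = 1
G(44) = mex({1, 2, 3, 4, 5, 6}) = 0
G(45) = mex({0, 1, 2, 3, 4, 6, 7}) = 5
Therefore G(45) = 5.

5


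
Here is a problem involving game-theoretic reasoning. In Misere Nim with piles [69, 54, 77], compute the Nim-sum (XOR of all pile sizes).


We need the XOR (exclusive or) of all pile sizes.
After XOR-ing pile 1 (size 69): 0 XOR 69 = 69
After XOR-ing pile 2 (size 54): 69 XOR 54 = 115
After XOR-ing pile 3 (size 77): 115 XOR 77 = 62
The Nim-value of this position is 62.

62


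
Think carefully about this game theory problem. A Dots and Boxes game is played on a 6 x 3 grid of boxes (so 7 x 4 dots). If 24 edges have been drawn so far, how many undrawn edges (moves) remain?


Grid: 6 x 3 boxes, i.e. 7 rows and 4 columns of dots.
Horizontal edges: (rows + 1) * cols = 7 * 3 = 21
Vertical edges: rows * (cols + 1) = 6 * 4 = 24
Total edges: 21 + 24 = 45
Edges drawn: 24
Remaining: 45 - 24 = 21

21


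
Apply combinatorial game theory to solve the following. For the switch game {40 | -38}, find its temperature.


The game is {40 | -38}, a switch {a | b} with numbers a > b.
Cooling {a | b} by t gives {a - t | b + t}, which stops being hot when a - t = b + t, i.e. at t = (a - b)/2. So the temperature of a switch is (a - b)/2.
Temperature = (Left option - Right option) / 2
= (40 - (-38)) / 2
= 78 / 2
= 39

39


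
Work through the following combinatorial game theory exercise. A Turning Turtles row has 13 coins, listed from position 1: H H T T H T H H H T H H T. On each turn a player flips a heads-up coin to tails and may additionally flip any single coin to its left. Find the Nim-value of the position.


Coins: H H T T H T H H H T H H T
Key fact: a single head at position k behaves exactly like a Nim heap of size k (turning it to T and optionally flipping a coin at j < k corresponds to moving the heap from k to j, or to 0), and heads combine as a disjunctive sum (two heads at the same place would cancel, matching j XOR j = 0). So the Nim-value is the XOR of the 1-indexed positions of the heads.
Face-up positions (1-indexed): [1, 2, 5, 7, 8, 9, 11, 12]
XOR 0 with 1: 0 XOR 1 = 1
XOR 1 with 2: 1 XOR 2 = 3
XOR 3 with 5: 3 XOR 5 = 6
XOR 6 with 7: 6 XOR 7 = 1
XOR 1 with 8: 1 XOR 8 = 9
XOR 9 with 9: 9 XOR 9 = 0
XOR 0 with 11: 0 XOR 11 = 11
XOR 11 with 12: 11 XOR 12 = 7
Nim-value = 7

7


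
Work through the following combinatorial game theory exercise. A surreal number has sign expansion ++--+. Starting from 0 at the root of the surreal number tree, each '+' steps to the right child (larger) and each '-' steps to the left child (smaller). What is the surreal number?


Sign expansion: ++--+
Rule: track bounds (lo, hi), initially (-inf, +inf). On '+', the current value becomes lo and we move to the simplest number in (value, hi): value + 1 if hi = +inf, otherwise the midpoint (value + hi)/2. On '-', the current value becomes hi and we move to value - 1 if lo = -inf, otherwise the midpoint (lo + value)/2.
Start at 0.
Step 1: sign = +, move right. Bounds: (0, +inf). Value = 1
Step 2: sign = +, move right. Bounds: (1, +inf). Value = 2
Step 3: sign = -, move left. Bounds: (1, 2). Value = 3/2
Step 4: sign = -, move left. Bounds: (1, 3/2). Value = 5/4
Step 5: sign = +, move right. Bounds: (5/4, 3/2). Value = 11/8
The surreal number with sign expansion ++--+ is 11/8.

11/8


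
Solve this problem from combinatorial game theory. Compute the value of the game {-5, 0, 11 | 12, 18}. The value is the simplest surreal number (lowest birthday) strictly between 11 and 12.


Left options: {-5, 0, 11}, max = 11
Right options: {12, 18}, min = 12
All options are numbers and max(Left) < min(Right), so by the simplicity theorem the value is the simplest (earliest-born) number strictly between 11 and 12.
No integer lies strictly between 11 and 12, so the value is the dyadic rational m/2^k in the interval with the smallest k (then m odd); search k = 1, 2, ...:
Denominator 2: 23/2 lies strictly between 11 and 12 -- found.
The simplest number in the interval is 23/2.
Game value = 23/2

23/2


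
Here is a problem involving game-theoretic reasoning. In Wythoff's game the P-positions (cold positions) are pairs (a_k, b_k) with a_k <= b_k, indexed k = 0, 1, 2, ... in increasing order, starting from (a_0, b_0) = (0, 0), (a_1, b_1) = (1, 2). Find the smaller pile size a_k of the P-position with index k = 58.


By Wythoff's theorem, a_k = floor(k * phi) and b_k = floor(k * phi^2) = a_k + k, where phi = (1 + sqrt(5))/2 is the golden ratio.
phi = (1 + sqrt(5))/2 = 1.618034
k = 58
k * phi = 58 * 1.618034 = 93.845971
a_58 = floor(k * phi) = 93

93


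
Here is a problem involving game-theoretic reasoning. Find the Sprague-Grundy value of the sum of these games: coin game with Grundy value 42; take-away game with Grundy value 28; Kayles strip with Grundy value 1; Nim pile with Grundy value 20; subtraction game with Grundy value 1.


By the Sprague-Grundy theorem, the Grundy value of a sum of games is the XOR of individual Grundy values.
coin game: Grundy value = 42. Running XOR: 0 XOR 42 = 42
take-away game: Grundy value = 28. Running XOR: 42 XOR 28 = 54
Kayles strip: Grundy value = 1. Running XOR: 54 XOR 1 = 55
Nim pile: Grundy value = 20. Running XOR: 55 XOR 20 = 35
subtraction game: Grundy value = 1. Running XOR: 35 XOR 1 = 34
The combined Grundy value is 34.

34


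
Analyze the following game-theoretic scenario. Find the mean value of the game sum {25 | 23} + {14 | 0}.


G1 = {25 | 23}, G2 = {14 | 0}
Each is a switch {a | b} with numbers a > b; its mean value is (a + b)/2, and mean value is additive over game sums: m(G1 + G2) = m(G1) + m(G2).
Mean of G1 = (25 + (23))/2 = 48/2 = 24
Mean of G2 = (14 + (0))/2 = 14/2 = 7
Mean of G1 + G2 = 24 + 7 = 31

31


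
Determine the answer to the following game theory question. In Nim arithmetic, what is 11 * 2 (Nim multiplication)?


Nim multiplication is bilinear over XOR: (u XOR v) * w = (u*w) XOR (v*w).
So we split each operand into its bit components and XOR the pairwise Nim products.
11 = 1 + 2 + 8 (as XOR of powers of 2).
2 = 2 (as XOR of powers of 2).
Using the standard Nim-product table on single bits:
  2*2 = 3,   2*4 = 8,   2*8 = 12,
  4*4 = 6,   4*8 = 11,  8*8 = 13,
and  1*x = x (identity), k*l = l*k (commutative).
Pairwise Nim products:
  1 * 2 = 2
  2 * 2 = 3
  8 * 2 = 12
XOR them: 2 XOR 3 XOR 12 = 13.
Result: 11 * 2 = 13 (in Nim).

13


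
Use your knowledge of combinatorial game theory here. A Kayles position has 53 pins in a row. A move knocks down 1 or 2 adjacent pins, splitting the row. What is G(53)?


Kayles: a move removes 1 or 2 adjacent pins from a contiguous row.
Removing pins from a row of k leaves two independent rows (a, b) with a + b = k - 1 (one pin) or a + b = k - 2 (two pins); an end removal gives a = 0.
By Sprague-Grundy, G(k) = mex{ G(a) XOR G(b) } over all these splits. G(0) = 0.
G(1): splits (0,0):0^0=0 -> mex({0}) = 1
G(2): splits (0,1):0^1=1 (0,0):0^0=0 -> mex({0, 1}) = 2
G(3): splits (0,2):0^2=2 (1,1):1^1=0 (0,1):0^1=1 -> mex({0, 1, 2}) = 3
G(4): splits (0,3):0^3=3 (1,2):1^2=3 (0,2):0^2=2 (1,1):1^1=0 -> mex({0, 2, 3}) = 1
G(5): splits (0,4):0^1=1 (1,3):1^3=2 (2,2):2^2=0 (0,3):0^3=3 (1,2):1^2=3 -> mex({0, 1, 2, 3}) = 4
G(6) = mex({0, 1, 2, 4}) = 3
G(7) = mex({0, 1, 3, 4, 5}) = 2
G(8) = mex({0, 2, 3, 5, 6}) = 1
G(9) = mex({0, 1, 2, 3, 6, 7}) = 4
G(10) = mex({0, 1, 3, 4, 5, 7}) = 2
G(11) = mex({0, 1, 2, 3, 4, 5}) = 6
G(12) = mex({0, 1, 2, 3, 5, 6, 7}) = 4
G(13) = mex({0, 2, 3, 4, 6, 7}) = 1
G(14) = mex({0, 1, 4, 5, 6, 7}) = 2
G(15) = mex({0, 1, 2, 3, 4, 5, 6}) = 7
G(16) = mex({0, 2, 3, 5, 6, 7}) = 1
G(17) = mex({0, 1, 2, 3, 5, 6, 7}) = 4
G(18) = mex({0, 1, 2, 4, 5, 6}) = 3
G(19) = mex({0, 1, 3, 4, 5, 7}) = 2
G(20) = mex({0, 2, 3, 4, 5, 6, 7}) = 1
G(21) = mex({0, 1, 2, 3, 5, 6, 7}) = 4
G(22) = mex({0, 1, 2, 3, 4, 5, 7}) = 6
G(23) = mex({0, 1, 2, 3, 4, 5, 6}) = 7
G(24) = mex({0, 1, 2, 3, 5, 6, 7}) = 4
G(25) = mex({0, 2, 3, 4, 6, 7}) = 1
G(26) = mex({0, 1, 3, 4, 5, 6, 7}) = 2
G(27) = mex({0, 1, 2, 3, 4, 5, 6, 7}) = 8
G(28) = mex({0, 1, 2, 3, 4, 6, 7, 8}) = 5
G(29) = mex({0, 1, 2, 3, 5, 6, 7, 8, 9}) = 4
G(30) = mex({0, 1, 2, 3, 4, 5, 6, 9, 10}) = 7
G(31) = mex({0, 1, 3, 4, 5, 7, 10, 11}) = 2
G(32) = mex({0, 2, 3, 4, 5, 6, 7, 9, 11}) = 1
G(33) = mex({0, 1, 2, 3, 4, 5, 6, 7, 9, 12}) = 8
G(34) = mex({0, 1, 2, 3, 4, 5, 7, 8, 11, 12}) = 6
G(35) = mex({0, 1, 2, 3, 4, 5, 6, 8, 9, 10, 11}) = 7
G(36) = mex({0, 1, 2, 3, 5, 6, 7, 9, 10}) = 4
G(37) = mex({0, 2, 3, 4, 6, 7, 9, 10, 11, 12}) = 1
G(38) = mex({0, 1, 3, 4, 5, 6, 7, 9, 10, 11, 12}) = 2
G(39) = mex({0, 1, 2, 4, 5, 6, 7, 9, 10, 12, 14}) = 3
G(40) = mex({0, 2, 3, 4, 6, 7, 11, 12, 14}) = 1
G(41) = mex({0, 1, 2, 3, 5, 6, 7, 9, 10, 11, 12}) = 4
G(42) = mex({0, 1, 2, 3, 4, 5, 6, 9, 10}) = 7
G(43) = mex({0, 1, 3, 4, 5, 7, 9, 10, 12, 15}) = 2
G(44) = mex({0, 2, 3, 4, 5, 6, 7, 9, 10, 12, 15}) = 1
G(45) = mex({0, 1, 2, 3, 4, 5, 6, 7, 9, 10, 12, 14}) = 8
G(46) = mex({0, 1, 3, 4, 5, 7, 8, 11, 12, 14}) = 2
G(47) = mex({0, 1, 2, 3, 4, 5, 6, 8, 9, 10, 11, 12}) = 7
G(48) = mex({0, 1, 2, 3, 5, 6, 7, 9, 10}) = 4
G(49) = mex({0, 2, 3, 4, 6, 7, 9, 10, 11, 12, 15}) = 1
G(50) = mex({0, 1, 4, 5, 6, 7, 9, 11, 12, 14, 15}) = 2
G(51) = mex({0, 1, 2, 3, 4, 5, 6, 7, 9, 12, 14, 15}) = 8
G(52) = mex({0, 2, 3, 4, 5, 6, 7, 8, 11, 12, 15}) = 1
G(53) = mex({0, 1, 2, 3, 5, 6, 7, 8, 9, 10, 11, 12}) = 4
Therefore G(53) = 4.

4


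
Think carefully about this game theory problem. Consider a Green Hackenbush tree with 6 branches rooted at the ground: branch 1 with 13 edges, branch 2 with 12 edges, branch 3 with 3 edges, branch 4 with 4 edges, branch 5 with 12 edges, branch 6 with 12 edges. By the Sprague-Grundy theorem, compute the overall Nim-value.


The tree has 6 branches from the ground vertex.
In Green Hackenbush, the Nim-value of a simple path of length k is k.
Branch 1: length 13, Nim-value = 13
Branch 2: length 12, Nim-value = 12
Branch 3: length 3, Nim-value = 3
Branch 4: length 4, Nim-value = 4
Branch 5: length 12, Nim-value = 12
Branch 6: length 12, Nim-value = 12
Total Nim-value = XOR of all branch values:
0 XOR 13 = 13
13 XOR 12 = 1
1 XOR 3 = 2
2 XOR 4 = 6
6 XOR 12 = 10
10 XOR 12 = 6
Nim-value of the tree = 6

6


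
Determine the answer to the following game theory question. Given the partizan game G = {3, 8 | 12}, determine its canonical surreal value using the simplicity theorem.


Left options: {3, 8}, max = 8
Right options: {12}, min = 12
All options are numbers and max(Left) < min(Right), so by the simplicity theorem the value is the simplest (earliest-born) number strictly between 8 and 12.
Integers 9 through 11 all lie strictly between 8 and 12.
Among integers, the simplest (lowest birthday = smallest |n|; 0 is born on day 0, +-n on day n) is 9.
No non-integer in the interval can be simpler: if x is a non-integer in the interval, then floor(x) or ceil(x) also lies in the interval (the interval contains an integer), and both are proper prefixes of x's sign expansion, i.e. born earlier. So the game value is 9.
Game value = 9

9


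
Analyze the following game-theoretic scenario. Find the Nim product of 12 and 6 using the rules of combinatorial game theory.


Nim multiplication is bilinear over XOR: (u XOR v) * w = (u*w) XOR (v*w).
So we split each operand into its bit components and XOR the pairwise Nim products.
12 = 4 + 8 (as XOR of powers of 2).
6 = 2 + 4 (as XOR of powers of 2).
Using the standard Nim-product table on single bits:
  2*2 = 3,   2*4 = 8,   2*8 = 12,
  4*4 = 6,   4*8 = 11,  8*8 = 13,
and  1*x = x (identity), k*l = l*k (commutative).
Pairwise Nim products:
  4 * 2 = 8
  4 * 4 = 6
  8 * 2 = 12
  8 * 4 = 11
XOR them: 8 XOR 6 XOR 12 XOR 11 = 9.
Result: 12 * 6 = 9 (in Nim).

9


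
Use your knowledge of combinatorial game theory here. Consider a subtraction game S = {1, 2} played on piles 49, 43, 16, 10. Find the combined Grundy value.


Subtraction set: {1, 2}
For this subtraction set, G(n) = n mod 3 (period = max + 1 = 3).
Pile 1 (size 49): G(49) = 49 mod 3 = 1
Pile 2 (size 43): G(43) = 43 mod 3 = 1
Pile 3 (size 16): G(16) = 16 mod 3 = 1
Pile 4 (size 10): G(10) = 10 mod 3 = 1
Total Grundy value = XOR of all: 1 XOR 1 XOR 1 XOR 1 = 0

0


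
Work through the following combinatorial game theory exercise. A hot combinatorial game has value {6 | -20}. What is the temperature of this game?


The game is {6 | -20}, a switch {a | b} with numbers a > b.
Cooling {a | b} by t gives {a - t | b + t}, which stops being hot when a - t = b + t, i.e. at t = (a - b)/2. So the temperature of a switch is (a - b)/2.
Temperature = (Left option - Right option) / 2
= (6 - (-20)) / 2
= 26 / 2
= 13

13


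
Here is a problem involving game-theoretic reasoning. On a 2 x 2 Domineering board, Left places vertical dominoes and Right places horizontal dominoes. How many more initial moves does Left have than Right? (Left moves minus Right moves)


Board is 2 x 2 (rows x cols).
Left (vertical) placements: (rows-1) * cols = 1 * 2 = 2
Right (horizontal) placements: rows * (cols-1) = 2 * 1 = 2
Advantage = Left - Right = 2 - 2 = 0

0


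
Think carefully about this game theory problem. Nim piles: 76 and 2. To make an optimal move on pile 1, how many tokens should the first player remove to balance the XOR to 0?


Piles: 76 and 2
Current XOR: 76 XOR 2 = 78 (non-zero, so this is an N-position).
To make the XOR zero, we need to find a move that balances the piles.
For pile 1 (size 76): target = 76 XOR 78 = 2
We reduce pile 1 from 76 to 2.
Tokens removed: 76 - 2 = 74
Verification: 2 XOR 2 = 0

74


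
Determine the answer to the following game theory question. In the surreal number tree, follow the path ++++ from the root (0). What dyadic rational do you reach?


Sign expansion: ++++
Rule: track bounds (lo, hi), initially (-inf, +inf). On '+', the current value becomes lo and we move to the simplest number in (value, hi): value + 1 if hi = +inf, otherwise the midpoint (value + hi)/2. On '-', the current value becomes hi and we move to value - 1 if lo = -inf, otherwise the midpoint (lo + value)/2.
Start at 0.
Step 1: sign = +, move right. Bounds: (0, +inf). Value = 1
Step 2: sign = +, move right. Bounds: (1, +inf). Value = 2
Step 3: sign = +, move right. Bounds: (2, +inf). Value = 3
Step 4: sign = +, move right. Bounds: (3, +inf). Value = 4
The surreal number with sign expansion ++++ is 4.

4


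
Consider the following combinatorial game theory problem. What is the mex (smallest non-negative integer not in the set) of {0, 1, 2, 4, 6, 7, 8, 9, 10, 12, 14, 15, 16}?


Set = {0, 1, 2, 4, 6, 7, 8, 9, 10, 12, 14, 15, 16}
0 is in the set.
1 is in the set.
2 is in the set.
3 is NOT in the set. This is the mex.
mex = 3

3


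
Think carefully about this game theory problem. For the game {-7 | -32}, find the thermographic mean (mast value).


Game = {-7 | -32}, a switch {a | b} with numbers a > b.
Its thermograph has left wall a - t and right wall b + t, which meet at t = (a - b)/2, where both equal (a + b)/2. So the mast (mean value) is at (a + b)/2.
Mean = (-7 + (-32))/2 = -39/2 = -39/2

-39/2


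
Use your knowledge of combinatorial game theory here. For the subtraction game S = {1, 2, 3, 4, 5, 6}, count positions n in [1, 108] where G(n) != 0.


Subtraction set S = {1, 2, 3, 4, 5, 6}, so G(n) = n mod 7.
G(n) = 0 when n is a multiple of 7.
Multiples of 7 in [1, 108]: 15
N-positions (nonzero Grundy) = 108 - 15 = 93

93


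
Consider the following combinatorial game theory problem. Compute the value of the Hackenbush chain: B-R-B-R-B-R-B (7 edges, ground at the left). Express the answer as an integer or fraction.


Edges (from ground): B-R-B-R-B-R-B
By Berlekamp's sign-expansion rule, a Blue-Red Hackenbush stalk has the value of the surreal number whose sign sequence is the edge sequence with B -> + and R -> -.
Sign sequence: +-+-+-+
Trace the sign expansion in the surreal number tree, starting from 0:
Edge 1: B (sign +) -> bounds (0, +inf), value = 1
Edge 2: R (sign -) -> bounds (0, 1), value = 1/2
Edge 3: B (sign +) -> bounds (1/2, 1), value = 3/4
Edge 4: R (sign -) -> bounds (1/2, 3/4), value = 5/8
Edge 5: B (sign +) -> bounds (5/8, 3/4), value = 11/16
Edge 6: R (sign -) -> bounds (5/8, 11/16), value = 21/32
Edge 7: B (sign +) -> bounds (21/32, 11/16), value = 43/64
Game value = 43/64

43/64


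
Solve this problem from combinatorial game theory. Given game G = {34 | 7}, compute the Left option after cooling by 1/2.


Original game: {34 | 7} (a switch {a | b} with a > b).
Cooling by t (for t below the temperature (a - b)/2 = 27/2) taxes each move by t: {a | b} cooled by t is {a - t | b + t}.
Cooling amount: t = 1/2
Cooled Left option: 34 - 1/2 = 67/2
Cooled Right option: 7 + 1/2 = 15/2
Cooled game: {67/2 | 15/2}
Left option = 67/2

67/2


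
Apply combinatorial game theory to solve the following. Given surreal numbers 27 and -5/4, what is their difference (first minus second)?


x = 27, y = -5/4
Converting to common denominator: 4
x = 108/4, y = -5/4
x - y = 27 - -5/4 = 113/4

113/4


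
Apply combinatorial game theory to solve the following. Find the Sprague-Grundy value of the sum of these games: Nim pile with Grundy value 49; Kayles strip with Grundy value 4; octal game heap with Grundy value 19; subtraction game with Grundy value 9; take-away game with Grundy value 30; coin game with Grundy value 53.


By the Sprague-Grundy theorem, the Grundy value of a sum of games is the XOR of individual Grundy values.
Nim pile: Grundy value = 49. Running XOR: 0 XOR 49 = 49
Kayles strip: Grundy value = 4. Running XOR: 49 XOR 4 = 53
octal game heap: Grundy value = 19. Running XOR: 53 XOR 19 = 38
subtraction game: Grundy value = 9. Running XOR: 38 XOR 9 = 47
take-away game: Grundy value = 30. Running XOR: 47 XOR 30 = 49
coin game: Grundy value = 53. Running XOR: 49 XOR 53 = 4
The combined Grundy value is 4.

4


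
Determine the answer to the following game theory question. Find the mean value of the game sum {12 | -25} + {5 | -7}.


G1 = {12 | -25}, G2 = {5 | -7}
Each is a switch {a | b} with numbers a > b; its mean value is (a + b)/2, and mean value is additive over game sums: m(G1 + G2) = m(G1) + m(G2).
Mean of G1 = (12 + (-25))/2 = -13/2 = -13/2
Mean of G2 = (5 + (-7))/2 = -2/2 = -1
Mean of G1 + G2 = -13/2 + -1 = -15/2

-15/2


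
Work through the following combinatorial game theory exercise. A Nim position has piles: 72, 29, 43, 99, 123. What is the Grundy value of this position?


We need the XOR (exclusive or) of all pile sizes.
After XOR-ing pile 1 (size 72): 0 XOR 72 = 72
After XOR-ing pile 2 (size 29): 72 XOR 29 = 85
After XOR-ing pile 3 (size 43): 85 XOR 43 = 126
After XOR-ing pile 4 (size 99): 126 XOR 99 = 29
After XOR-ing pile 5 (size 123): 29 XOR 123 = 102
The Nim-value of this position is 102.

102


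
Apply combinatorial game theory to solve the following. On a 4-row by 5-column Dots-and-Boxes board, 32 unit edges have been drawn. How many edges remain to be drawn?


Grid: 4 x 5 boxes, i.e. 5 rows and 6 columns of dots.
Horizontal edges: (rows + 1) * cols = 5 * 5 = 25
Vertical edges: rows * (cols + 1) = 4 * 6 = 24
Total edges: 25 + 24 = 49
Edges drawn: 32
Remaining: 49 - 32 = 17

17


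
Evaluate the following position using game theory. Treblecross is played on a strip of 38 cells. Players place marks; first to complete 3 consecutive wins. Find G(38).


Treblecross: place X on empty cells; 3-in-a-row wins.
Playing within two cells of an existing X lets the opponent win at once, so sensible play treats the cells i-2..i+2 around each X as dead. The player left with no safe cell loses, so this is a normal-play take-away game on strips of safe cells.
Placing X at cell i (0-indexed) of a strip of k safe cells leaves independent strips of sizes max(0, i-2) and max(0, k-i-3). Hence G(k) = mex{ G(max(0,i-2)) XOR G(max(0,k-i-3)) : 0 <= i < k }, with G(0) = 0.
G(1): splits (0,0):0^0=0 -> mex({0}) = 1
G(2): splits (0,0):0^0=0 -> mex({0}) = 1
G(3): splits (0,0):0^0=0 -> mex({0}) = 1
G(4): splits (0,1):0^1=1 (0,0):0^0=0 -> mex({0, 1}) = 2
G(5): splits (0,2):0^1=1 (0,1):0^1=1 (0,0):0^0=0 -> mex({0, 1}) = 2
G(6) = mex({1}) = 0
G(7) = mex({0, 1, 2}) = 3
G(8) = mex({0, 1, 2}) = 3
G(9) = mex({0, 2}) = 1
G(10) = mex({0, 2, 3}) = 1
G(11) = mex({0, 3}) = 1
G(12) = mex({1, 3}) = 0
G(13) = mex({0, 1, 2, 3}) = 4
G(14) = mex({0, 1, 2}) = 3
G(15) = mex({0, 1, 2}) = 3
G(16) = mex({0, 1, 2, 4}) = 3
G(17) = mex({0, 1, 3, 4}) = 2
G(18) = mex({0, 1, 3, 4}) = 2
G(19) = mex({0, 1, 3, 5}) = 2
G(20) = mex({0, 1, 2, 3, 5}) = 4
G(21) = mex({0, 1, 2, 3, 5}) = 4
G(22) = mex({1, 2, 6}) = 0
G(23) = mex({0, 1, 2, 3, 4, 6}) = 5
G(24) = mex({0, 1, 2, 3, 4}) = 5
G(25) = mex({0, 1, 3, 4, 7}) = 2
G(26) = mex({0, 1, 3, 4, 5, 7}) = 2
G(27) = mex({0, 1, 3, 5}) = 2
G(28) = mex({0, 1, 2, 5}) = 3
G(29) = mex({0, 1, 2, 4, 5, 6}) = 3
G(30) = mex({1, 2, 4, 6}) = 0
G(31) = mex({0, 1, 2, 3, 4, 6}) = 5
G(32) = mex({1, 2, 3, 4, 7}) = 0
G(33) = mex({0, 3, 7}) = 1
G(34) = mex({0, 2, 3, 5, 7}) = 1
G(35) = mex({0, 2, 3, 5, 6}) = 1
G(36) = mex({0, 1, 2, 5, 6}) = 3
G(37) = mex({0, 1, 2, 4, 5, 6}) = 3
G(38) = mex({0, 1, 2, 4}) = 3
Therefore G(38) = 3.

3


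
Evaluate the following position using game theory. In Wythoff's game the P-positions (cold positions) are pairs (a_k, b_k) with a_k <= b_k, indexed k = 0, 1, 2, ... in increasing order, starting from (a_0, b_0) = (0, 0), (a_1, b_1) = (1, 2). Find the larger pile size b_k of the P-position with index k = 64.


By Wythoff's theorem, a_k = floor(k * phi) and b_k = floor(k * phi^2) = a_k + k, where phi = (1 + sqrt(5))/2 is the golden ratio.
phi = (1 + sqrt(5))/2 = 1.618034
phi^2 = phi + 1 = 2.618034
k = 64
k * phi^2 = 64 * 2.618034 = 167.554175
b_64 = floor(k * phi^2) = 167 (check: a_64 + k = 103 + 64 = 167)

167


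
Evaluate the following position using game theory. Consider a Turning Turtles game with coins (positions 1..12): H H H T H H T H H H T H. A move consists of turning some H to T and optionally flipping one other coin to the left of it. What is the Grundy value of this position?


Coins: H H H T H H T H H H T H
Key fact: a single head at position k behaves exactly like a Nim heap of size k (turning it to T and optionally flipping a coin at j < k corresponds to moving the heap from k to j, or to 0), and heads combine as a disjunctive sum (two heads at the same place would cancel, matching j XOR j = 0). So the Nim-value is the XOR of the 1-indexed positions of the heads.
Face-up positions (1-indexed): [1, 2, 3, 5, 6, 8, 9, 10, 12]
XOR 0 with 1: 0 XOR 1 = 1
XOR 1 with 2: 1 XOR 2 = 3
XOR 3 with 3: 3 XOR 3 = 0
XOR 0 with 5: 0 XOR 5 = 5
XOR 5 with 6: 5 XOR 6 = 3
XOR 3 with 8: 3 XOR 8 = 11
XOR 11 with 9: 11 XOR 9 = 2
XOR 2 with 10: 2 XOR 10 = 8
XOR 8 with 12: 8 XOR 12 = 4
Nim-value = 4

4


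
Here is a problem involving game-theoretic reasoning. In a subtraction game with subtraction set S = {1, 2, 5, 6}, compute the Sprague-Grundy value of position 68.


The subtraction set is S = {1, 2, 5, 6}.
G(k) = mex{ G(k - s) : s in S, s <= k }. We compute iteratively: G(0) = 0.
G(1) = mex({0}) = 1
G(2) = mex({0, 1}) = 2
G(3) = mex({1, 2}) = 0
G(4) = mex({0, 2}) = 1
G(5) = mex({0, 1}) = 2
G(6) = mex({0, 1, 2}) = 3
G(7) = mex({1, 2, 3}) = 0
G(8) = mex({0, 2, 3}) = 1
G(9) = mex({0, 1}) = 2
G(10) = mex({1, 2}) = 0
G(11) = mex({0, 2, 3}) = 1
G(12) = mex({0, 1, 3}) = 2
Observe that G(7)..G(12) = 0, 1, 2, 0, 1, 2 repeats G(0)..G(5) = 0, 1, 2, 0, 1, 2.
For k >= max(S) = 6, G(k) is determined by the previous 6 values G(k-6)..G(k-1); a window of 6 consecutive values has recurred shifted by 7, so by induction G(k + 7) = G(k) for all k >= 0: the sequence is periodic from the start with period 7.
One period: G(0..6) = 0, 1, 2, 0, 1, 2, 3.
68 mod 7 = 5, so G(68) = G(5) = 2.

2
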